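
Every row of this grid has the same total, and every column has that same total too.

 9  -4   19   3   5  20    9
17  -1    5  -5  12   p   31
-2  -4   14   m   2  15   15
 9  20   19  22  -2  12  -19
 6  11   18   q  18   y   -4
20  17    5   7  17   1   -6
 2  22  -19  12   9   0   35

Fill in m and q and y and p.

m = 21, q = 1, y = 11, p = 2

Rows 1 and 4 both sum to 61, so that's the common total.
Row 3: -2 − 4 + 14 + 2 + 15 + 15 = 40, so its missing entry is 61 − 40 = 21.
Row 2: 17 − 1 + 5 − 5 + 12 + 31 = 59, so its missing entry is 61 − 59 = 2.
Column 6: 20 + 2 + 15 + 12 + 1 + 0 = 50, so its missing entry is 61 − 50 = 11.
Row 5: 6 + 11 + 18 + 18 + 11 − 4 = 60, so its missing entry is 61 − 60 = 1.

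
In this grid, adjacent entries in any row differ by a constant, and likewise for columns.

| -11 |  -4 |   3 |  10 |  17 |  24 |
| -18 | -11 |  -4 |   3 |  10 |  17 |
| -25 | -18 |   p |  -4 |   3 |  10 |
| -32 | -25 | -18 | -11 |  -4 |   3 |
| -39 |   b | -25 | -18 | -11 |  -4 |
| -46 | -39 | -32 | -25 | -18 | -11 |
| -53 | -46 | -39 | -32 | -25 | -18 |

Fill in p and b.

p = -11, b = -32

Along each row the entries change by 7 per step; down each column they change by -7.
Row 3: from -25 at column 1, stepping by 7 to column 3 gives -11.
Row 5: from -39 at column 1, stepping by 7 to column 2 gives -32.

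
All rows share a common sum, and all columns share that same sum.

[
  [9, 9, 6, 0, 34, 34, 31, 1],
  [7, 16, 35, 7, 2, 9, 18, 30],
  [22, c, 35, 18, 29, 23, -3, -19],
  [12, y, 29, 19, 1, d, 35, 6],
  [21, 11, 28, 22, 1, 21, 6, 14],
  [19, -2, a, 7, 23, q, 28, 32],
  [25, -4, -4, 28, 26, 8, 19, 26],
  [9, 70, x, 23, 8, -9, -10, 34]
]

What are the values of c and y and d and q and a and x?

c = 19, y = 5, d = 17, q = 21, a = -4, x = -1

Rows 1 and 2 both sum to 124, so that's the common total.
Row 3: 22 + 35 + 18 + 29 + 23 − 3 − 19 = 105, so its missing entry is 124 − 105 = 19.
Column 2: 9 + 16 + 19 + 11 − 2 − 4 + 70 = 119, so its missing entry is 124 − 119 = 5.
Row 8: 9 + 70 + 23 + 8 − 9 − 10 + 34 = 125, so its missing entry is 124 − 125 = -1.
Row 4: 12 + 5 + 29 + 19 + 1 + 35 + 6 = 107, so its missing entry is 124 − 107 = 17.
Column 6: 34 + 9 + 23 + 17 + 21 + 8 − 9 = 103, so its missing entry is 124 − 103 = 21.
Row 6: 19 − 2 + 7 + 23 + 21 + 28 + 32 = 128, so its missing entry is 124 − 128 = -4.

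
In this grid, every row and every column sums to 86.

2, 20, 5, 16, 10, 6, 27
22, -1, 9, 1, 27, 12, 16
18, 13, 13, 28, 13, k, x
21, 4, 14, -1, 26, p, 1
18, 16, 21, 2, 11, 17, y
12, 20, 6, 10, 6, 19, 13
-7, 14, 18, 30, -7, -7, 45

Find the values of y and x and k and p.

y = 1, x = -17, k = 18, p = 21

Row 5 has 18 + 16 + 21 + 2 + 11 + 17 = 85; the blank must be 86 − 85 = 1.
Column 7 has 27 + 16 + 1 + 1 + 13 + 45 = 103; the blank must be 86 − 103 = -17.
Row 3 has 18 + 13 + 13 + 28 + 13 − 17 = 68; the blank must be 86 − 68 = 18.
Row 4 has 21 + 4 + 14 − 1 + 26 + 1 = 65; the blank must be 86 − 65 = 21.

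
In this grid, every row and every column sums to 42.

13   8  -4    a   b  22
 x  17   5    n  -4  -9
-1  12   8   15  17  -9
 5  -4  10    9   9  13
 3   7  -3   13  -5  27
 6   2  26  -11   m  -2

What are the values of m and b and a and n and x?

Row 6 has 6 + 2 + 26 − 11 − 2 = 21; the blank must be 42 − 21 = 21.
Column 5 has -4 + 17 + 9 − 5 + 21 = 38; the blank must be 42 − 38 = 4.
Row 1 has 13 + 8 − 4 + 4 + 22 = 43; the blank must be 42 − 43 = -1.
Column 1 has 13 − 1 + 5 + 3 + 6 = 26; the blank must be 42 − 26 = 16.
Row 2 has 16 + 17 + 5 − 4 − 9 = 25; the blank must be 42 − 25 = 17.

m = 21, b = 4, a = -1, n = 17, x = 16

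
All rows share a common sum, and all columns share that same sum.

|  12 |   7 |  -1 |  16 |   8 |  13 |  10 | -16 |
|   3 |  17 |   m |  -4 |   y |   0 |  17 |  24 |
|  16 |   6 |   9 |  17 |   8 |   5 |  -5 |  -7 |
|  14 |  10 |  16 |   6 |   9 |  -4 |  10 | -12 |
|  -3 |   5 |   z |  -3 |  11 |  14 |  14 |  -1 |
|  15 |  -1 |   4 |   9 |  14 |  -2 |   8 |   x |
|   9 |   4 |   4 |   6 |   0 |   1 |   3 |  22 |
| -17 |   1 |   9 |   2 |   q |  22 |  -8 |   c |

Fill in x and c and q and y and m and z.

Rows 1 and 3 both sum to 49, so that's the common total.
The known cells in row 6 total 47, leaving 49 − 47 = 2 for the blank.
The known cells in column 8 total 12, leaving 49 − 12 = 37 for the blank.
The known cells in row 8 total 46, leaving 49 − 46 = 3 for the blank.
The known cells in column 5 total 53, leaving 49 − 53 = -4 for the blank.
The known cells in row 2 total 53, leaving 49 − 53 = -4 for the blank.
The known cells in row 5 total 37, leaving 49 − 37 = 12 for the blank.

x = 2, c = 37, q = 3, y = -4, m = -4, z = 12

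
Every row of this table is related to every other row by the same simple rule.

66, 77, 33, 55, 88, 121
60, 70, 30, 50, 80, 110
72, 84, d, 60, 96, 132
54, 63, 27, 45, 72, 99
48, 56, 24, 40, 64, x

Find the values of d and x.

d = 36, x = 88

Each row is a constant multiple of every other row — this is a multiplication table with the headers hidden.
Row 3 is 72/66 = 12/11 times row 1, so its entry in column 3 is 33 × 12/11 = 36.
Row 5 is 48/66 = 8/11 times row 1, so its entry in column 6 is 121 × 8/11 = 88.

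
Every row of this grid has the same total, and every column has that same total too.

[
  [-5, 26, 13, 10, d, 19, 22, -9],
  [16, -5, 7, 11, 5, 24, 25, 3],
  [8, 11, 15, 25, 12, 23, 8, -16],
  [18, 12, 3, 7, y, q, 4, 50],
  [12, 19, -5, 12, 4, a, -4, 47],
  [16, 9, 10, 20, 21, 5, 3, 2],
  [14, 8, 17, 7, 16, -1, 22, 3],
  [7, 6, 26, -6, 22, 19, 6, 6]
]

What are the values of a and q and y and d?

a = 1, q = -4, y = -4, d = 10

Rows 2 and 3 both sum to 86, so that's the common total.
The known cells in row 5 total 85, leaving 86 − 85 = 1 for the blank.
The known cells in row 1 total 76, leaving 86 − 76 = 10 for the blank.
The known cells in column 5 total 90, leaving 86 − 90 = -4 for the blank.
The known cells in row 4 total 90, leaving 86 − 90 = -4 for the blank.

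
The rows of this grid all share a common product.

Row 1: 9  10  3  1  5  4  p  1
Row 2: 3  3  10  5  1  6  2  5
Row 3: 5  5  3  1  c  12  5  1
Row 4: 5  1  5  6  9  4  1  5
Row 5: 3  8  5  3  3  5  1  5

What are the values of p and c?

p = 5, c = 6

Rows 2 and 5 each multiply to 27000, so every row has product 27000.
Row 1: 9×10×3×1×5×4×1 = 5400, so the missing entry is 27000 ÷ 5400 = 5.
Row 3: 5×5×3×1×12×5×1 = 4500, so the missing entry is 27000 ÷ 4500 = 6.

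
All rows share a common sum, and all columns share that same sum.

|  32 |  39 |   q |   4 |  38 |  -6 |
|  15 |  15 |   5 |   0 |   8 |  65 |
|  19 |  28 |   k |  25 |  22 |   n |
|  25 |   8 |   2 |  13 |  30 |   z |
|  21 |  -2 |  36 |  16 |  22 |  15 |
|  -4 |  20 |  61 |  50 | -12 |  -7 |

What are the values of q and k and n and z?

Rows 2 and 5 both sum to 108, so that's the common total.
Row 1: 32 + 39 + 4 + 38 − 6 = 107, so its missing entry is 108 − 107 = 1.
Row 4: 25 + 8 + 2 + 13 + 30 = 78, so its missing entry is 108 − 78 = 30.
Column 6: -6 + 65 + 30 + 15 − 7 = 97, so its missing entry is 108 − 97 = 11.
Row 3: 19 + 28 + 25 + 22 + 11 = 105, so its missing entry is 108 − 105 = 3.

q = 1, k = 3, n = 11, z = 30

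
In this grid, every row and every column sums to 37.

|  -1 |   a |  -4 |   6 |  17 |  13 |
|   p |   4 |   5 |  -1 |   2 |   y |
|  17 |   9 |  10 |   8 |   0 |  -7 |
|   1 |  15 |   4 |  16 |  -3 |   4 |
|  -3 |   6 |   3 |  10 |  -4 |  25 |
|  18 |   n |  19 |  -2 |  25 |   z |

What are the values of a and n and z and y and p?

The known cells in row 1 total 31, leaving 37 − 31 = 6 for the blank.
The known cells in column 2 total 40, leaving 37 − 40 = -3 for the blank.
The known cells in row 6 total 57, leaving 37 − 57 = -20 for the blank.
The known cells in column 6 total 15, leaving 37 − 15 = 22 for the blank.
The known cells in row 2 total 32, leaving 37 − 32 = 5 for the blank.

a = 6, n = -3, z = -20, y = 22, p = 5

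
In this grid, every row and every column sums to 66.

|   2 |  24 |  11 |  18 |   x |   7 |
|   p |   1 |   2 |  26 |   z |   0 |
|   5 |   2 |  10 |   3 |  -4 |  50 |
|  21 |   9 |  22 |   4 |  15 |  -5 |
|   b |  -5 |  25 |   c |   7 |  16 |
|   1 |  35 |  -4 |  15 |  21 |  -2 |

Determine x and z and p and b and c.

x = 4, z = 23, p = 14, b = 23, c = 0

The known cells in row 1 total 62, leaving 66 − 62 = 4 for the blank.
The known cells in column 4 total 66, leaving 66 − 66 = 0 for the blank.
The known cells in row 5 total 43, leaving 66 − 43 = 23 for the blank.
The known cells in column 5 total 43, leaving 66 − 43 = 23 for the blank.
The known cells in row 2 total 52, leaving 66 − 52 = 14 for the blank.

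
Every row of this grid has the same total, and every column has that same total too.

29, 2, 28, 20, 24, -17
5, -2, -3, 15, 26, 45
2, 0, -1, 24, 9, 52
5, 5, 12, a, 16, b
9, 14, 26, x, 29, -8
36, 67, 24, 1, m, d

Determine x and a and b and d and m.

Rows 1 and 2 both sum to 86, so that's the common total.
Row 5 has 9 + 14 + 26 + 29 − 8 = 70; the blank must be 86 − 70 = 16.
Column 5 has 24 + 26 + 9 + 16 + 29 = 104; the blank must be 86 − 104 = -18.
Row 6 has 36 + 67 + 24 + 1 − 18 = 110; the blank must be 86 − 110 = -24.
Column 4 has 20 + 15 + 24 + 16 + 1 = 76; the blank must be 86 − 76 = 10.
Row 4 has 5 + 5 + 12 + 10 + 16 = 48; the blank must be 86 − 48 = 38.

x = 16, a = 10, b = 38, d = -24, m = -18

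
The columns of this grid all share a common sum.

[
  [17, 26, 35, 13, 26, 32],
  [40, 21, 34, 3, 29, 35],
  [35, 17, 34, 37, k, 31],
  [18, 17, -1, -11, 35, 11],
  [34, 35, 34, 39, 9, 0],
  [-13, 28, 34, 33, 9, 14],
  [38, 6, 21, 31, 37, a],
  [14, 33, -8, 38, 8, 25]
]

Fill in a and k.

a = 35, k = 30

Column 1 sums to 183 and so does column 4; that's the common total.
In column 6 the known cells total 148, leaving 183 − 148 = 35.
In column 5 the known cells total 153, leaving 183 − 153 = 30.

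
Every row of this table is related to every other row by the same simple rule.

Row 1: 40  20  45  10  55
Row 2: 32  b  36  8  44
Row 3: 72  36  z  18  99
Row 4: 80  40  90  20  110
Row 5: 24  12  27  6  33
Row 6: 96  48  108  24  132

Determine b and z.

b = 16, z = 81

Each row is a constant multiple of every other row — this is a multiplication table with the headers hidden.
Row 2 is 8/10 = 4/5 times row 1, so its entry in column 2 is 20 × 4/5 = 16.
Row 3 is 18/10 = 9/5 times row 1, so its entry in column 3 is 45 × 9/5 = 81.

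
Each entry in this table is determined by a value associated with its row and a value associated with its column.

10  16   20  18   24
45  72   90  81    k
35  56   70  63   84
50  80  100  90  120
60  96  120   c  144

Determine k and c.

Each row is a constant multiple of every other row — this is a multiplication table with the headers hidden.
Row 2 is 90/20 = 9/2 times row 1, so its entry in column 5 is 24 × 9/2 = 108.
Row 5 is 120/20 = 6/1 times row 1, so its entry in column 4 is 18 × 6/1 = 108.

k = 108, c = 108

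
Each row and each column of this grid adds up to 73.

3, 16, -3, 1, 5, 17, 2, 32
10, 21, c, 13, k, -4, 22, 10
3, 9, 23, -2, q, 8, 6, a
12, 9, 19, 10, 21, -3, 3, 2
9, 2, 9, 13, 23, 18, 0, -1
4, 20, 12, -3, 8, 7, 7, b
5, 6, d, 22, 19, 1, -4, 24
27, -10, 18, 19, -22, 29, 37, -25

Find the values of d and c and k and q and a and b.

d = 0, c = -5, k = 6, q = 13, a = 13, b = 18

The known cells in row 7 total 73, leaving 73 − 73 = 0 for the blank.
The known cells in column 3 total 78, leaving 73 − 78 = -5 for the blank.
The known cells in row 2 total 67, leaving 73 − 67 = 6 for the blank.
The known cells in column 5 total 60, leaving 73 − 60 = 13 for the blank.
The known cells in row 3 total 60, leaving 73 − 60 = 13 for the blank.
The known cells in row 6 total 55, leaving 73 − 55 = 18 for the blank.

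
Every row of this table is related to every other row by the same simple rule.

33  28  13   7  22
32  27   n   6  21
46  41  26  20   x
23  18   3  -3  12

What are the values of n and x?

The difference between any two rows is the same in every column — this is an addition table with the headers hidden.
Row 2 minus row 1 is 27 − 28 = -1, so its entry in column 3 is 13 + (-1) = 12.
Row 3 minus row 1 is 41 − 28 = 13, so its entry in column 5 is 22 + 13 = 35.

n = 12, x = 35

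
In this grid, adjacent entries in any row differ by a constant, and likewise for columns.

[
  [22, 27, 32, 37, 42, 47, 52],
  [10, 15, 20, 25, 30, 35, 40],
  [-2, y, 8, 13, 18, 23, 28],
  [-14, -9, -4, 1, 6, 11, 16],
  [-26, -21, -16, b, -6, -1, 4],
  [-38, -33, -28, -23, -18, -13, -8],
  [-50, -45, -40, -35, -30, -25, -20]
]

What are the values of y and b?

y = 3, b = -11

Along each row the entries change by 5 per step; down each column they change by -12.
Row 3: from -2 at column 1, stepping by 5 to column 2 gives 3.
Row 5: from -26 at column 1, stepping by 5 to column 4 gives -11.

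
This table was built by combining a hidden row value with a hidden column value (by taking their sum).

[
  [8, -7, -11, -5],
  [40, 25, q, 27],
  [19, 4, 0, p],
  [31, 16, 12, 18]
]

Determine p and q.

The difference between any two rows is the same in every column — this is an addition table with the headers hidden.
Row 3 minus row 1 is 19 − 8 = 11, so its entry in column 4 is -5 + 11 = 6.
Row 2 minus row 1 is 40 − 8 = 32, so its entry in column 3 is -11 + 32 = 21.

p = 6, q = 21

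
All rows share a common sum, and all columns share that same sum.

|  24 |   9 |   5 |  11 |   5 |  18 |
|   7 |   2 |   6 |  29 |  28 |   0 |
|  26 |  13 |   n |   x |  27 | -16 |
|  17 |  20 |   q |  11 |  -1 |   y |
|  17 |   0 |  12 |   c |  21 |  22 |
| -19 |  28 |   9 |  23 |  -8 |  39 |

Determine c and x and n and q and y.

Rows 1 and 2 both sum to 72, so that's the common total.
The known cells in row 5 total 72, leaving 72 − 72 = 0 for the blank.
The known cells in column 4 total 74, leaving 72 − 74 = -2 for the blank.
The known cells in row 3 total 48, leaving 72 − 48 = 24 for the blank.
The known cells in column 3 total 56, leaving 72 − 56 = 16 for the blank.
The known cells in row 4 total 63, leaving 72 − 63 = 9 for the blank.

c = 0, x = -2, n = 24, q = 16, y = 9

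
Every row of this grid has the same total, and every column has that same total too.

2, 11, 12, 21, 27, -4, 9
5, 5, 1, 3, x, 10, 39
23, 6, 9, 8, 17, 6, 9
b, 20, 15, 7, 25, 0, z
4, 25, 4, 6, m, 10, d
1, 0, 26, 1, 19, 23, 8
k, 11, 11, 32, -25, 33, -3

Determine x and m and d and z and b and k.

Rows 1 and 3 both sum to 78, so that's the common total.
Row 7: 11 + 11 + 32 − 25 + 33 − 3 = 59, so its missing entry is 78 − 59 = 19.
Row 2: 5 + 5 + 1 + 3 + 10 + 39 = 63, so its missing entry is 78 − 63 = 15.
Column 5: 27 + 15 + 17 + 25 + 19 − 25 = 78, so its missing entry is 78 − 78 = 0.
Row 5: 4 + 25 + 4 + 6 + 0 + 10 = 49, so its missing entry is 78 − 49 = 29.
Column 1: 2 + 5 + 23 + 4 + 1 + 19 = 54, so its missing entry is 78 − 54 = 24.
Row 4: 24 + 20 + 15 + 7 + 25 + 0 = 91, so its missing entry is 78 − 91 = -13.

x = 15, m = 0, d = 29, z = -13, b = 24, k = 19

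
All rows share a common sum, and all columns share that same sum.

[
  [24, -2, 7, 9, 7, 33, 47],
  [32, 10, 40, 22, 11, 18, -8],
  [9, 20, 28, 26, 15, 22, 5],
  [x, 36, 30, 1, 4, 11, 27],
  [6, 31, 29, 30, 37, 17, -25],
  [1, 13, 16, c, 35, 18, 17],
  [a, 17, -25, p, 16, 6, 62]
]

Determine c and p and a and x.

Rows 1 and 2 both sum to 125, so that's the common total.
Row 6 has 1 + 13 + 16 + 35 + 18 + 17 = 100; the blank must be 125 − 100 = 25.
Column 4 has 9 + 22 + 26 + 1 + 30 + 25 = 113; the blank must be 125 − 113 = 12.
Row 4 has 36 + 30 + 1 + 4 + 11 + 27 = 109; the blank must be 125 − 109 = 16.
Row 7 has 17 − 25 + 12 + 16 + 6 + 62 = 88; the blank must be 125 − 88 = 37.

c = 25, p = 12, a = 37, x = 16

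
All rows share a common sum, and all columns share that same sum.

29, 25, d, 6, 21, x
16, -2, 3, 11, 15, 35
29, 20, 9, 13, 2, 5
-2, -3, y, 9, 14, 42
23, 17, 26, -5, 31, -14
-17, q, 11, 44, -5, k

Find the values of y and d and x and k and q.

Rows 2 and 3 both sum to 78, so that's the common total.
Column 2 has 25 − 2 + 20 − 3 + 17 = 57; the blank must be 78 − 57 = 21.
Row 6 has -17 + 21 + 11 + 44 − 5 = 54; the blank must be 78 − 54 = 24.
Column 6 has 35 + 5 + 42 − 14 + 24 = 92; the blank must be 78 − 92 = -14.
Row 1 has 29 + 25 + 6 + 21 − 14 = 67; the blank must be 78 − 67 = 11.
Row 4 has -2 − 3 + 9 + 14 + 42 = 60; the blank must be 78 − 60 = 18.

y = 18, d = 11, x = -14, k = 24, q = 21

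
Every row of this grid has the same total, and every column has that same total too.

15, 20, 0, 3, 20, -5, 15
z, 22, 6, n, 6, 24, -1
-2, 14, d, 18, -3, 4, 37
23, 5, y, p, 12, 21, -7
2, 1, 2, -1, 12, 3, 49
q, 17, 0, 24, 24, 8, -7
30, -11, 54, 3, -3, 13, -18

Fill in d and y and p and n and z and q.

Rows 1 and 5 both sum to 68, so that's the common total.
The known cells in row 6 total 66, leaving 68 − 66 = 2 for the blank.
The known cells in row 3 total 68, leaving 68 − 68 = 0 for the blank.
The known cells in column 1 total 70, leaving 68 − 70 = -2 for the blank.
The known cells in column 3 total 62, leaving 68 − 62 = 6 for the blank.
The known cells in row 4 total 60, leaving 68 − 60 = 8 for the blank.
The known cells in row 2 total 55, leaving 68 − 55 = 13 for the blank.

d = 0, y = 6, p = 8, n = 13, z = -2, q = 2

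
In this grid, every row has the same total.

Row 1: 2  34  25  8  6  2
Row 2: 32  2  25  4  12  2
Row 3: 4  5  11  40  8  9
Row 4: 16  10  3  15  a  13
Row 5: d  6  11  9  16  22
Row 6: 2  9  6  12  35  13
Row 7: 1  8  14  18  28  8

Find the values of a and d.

Rows 1 and 3 both add up to 77, so every row sums to 77.
Row 4: 16 + 10 + 3 + 15 + 13 = 57, so the missing entry is 77 − 57 = 20.
Row 5: 6 + 11 + 9 + 16 + 22 = 64, so the missing entry is 77 − 64 = 13.

a = 20, d = 13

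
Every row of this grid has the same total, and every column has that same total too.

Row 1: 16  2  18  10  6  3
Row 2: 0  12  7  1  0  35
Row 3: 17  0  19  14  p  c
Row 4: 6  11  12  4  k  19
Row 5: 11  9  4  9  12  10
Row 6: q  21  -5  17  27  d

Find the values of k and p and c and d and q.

Rows 1 and 2 both sum to 55, so that's the common total.
The known cells in row 4 total 52, leaving 55 − 52 = 3 for the blank.
The known cells in column 5 total 48, leaving 55 − 48 = 7 for the blank.
The known cells in column 1 total 50, leaving 55 − 50 = 5 for the blank.
The known cells in row 6 total 65, leaving 55 − 65 = -10 for the blank.
The known cells in row 3 total 57, leaving 55 − 57 = -2 for the blank.

k = 3, p = 7, c = -2, d = -10, q = 5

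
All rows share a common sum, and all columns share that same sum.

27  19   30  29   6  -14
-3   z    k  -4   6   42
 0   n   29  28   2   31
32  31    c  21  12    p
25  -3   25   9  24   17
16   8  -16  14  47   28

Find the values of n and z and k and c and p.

n = 7, z = 35, k = 21, c = 8, p = -7

Rows 1 and 5 both sum to 97, so that's the common total.
The known cells in row 3 total 90, leaving 97 − 90 = 7 for the blank.
The known cells in column 2 total 62, leaving 97 − 62 = 35 for the blank.
The known cells in row 2 total 76, leaving 97 − 76 = 21 for the blank.
The known cells in column 3 total 89, leaving 97 − 89 = 8 for the blank.
The known cells in row 4 total 104, leaving 97 − 104 = -7 for the blank.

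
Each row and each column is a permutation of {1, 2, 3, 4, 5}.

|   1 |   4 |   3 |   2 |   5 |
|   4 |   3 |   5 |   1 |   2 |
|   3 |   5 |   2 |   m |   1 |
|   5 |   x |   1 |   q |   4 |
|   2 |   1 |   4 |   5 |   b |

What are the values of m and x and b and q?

Cell (5,5): row 5 already has {1, 2, 4, 5} → 3.
For row 3, column 4: row 3 already has {1, 2, 3, 5}; that leaves 4.
At (row 4, col 4): column 4 already has {1, 2, 4, 5}, so the value is 3.
For row 4, column 2: row 4 already has {1, 3, 4, 5}; that leaves 2.

m = 4, x = 2, b = 3, q = 3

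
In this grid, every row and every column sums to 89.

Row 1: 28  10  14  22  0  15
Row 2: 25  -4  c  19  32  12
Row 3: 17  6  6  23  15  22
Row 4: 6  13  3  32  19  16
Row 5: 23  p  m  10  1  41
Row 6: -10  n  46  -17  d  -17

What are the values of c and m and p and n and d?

Row 2 has 25 − 4 + 19 + 32 + 12 = 84; the blank must be 89 − 84 = 5.
Column 5 has 0 + 32 + 15 + 19 + 1 = 67; the blank must be 89 − 67 = 22.
Row 6 has -10 + 46 − 17 + 22 − 17 = 24; the blank must be 89 − 24 = 65.
Column 3 has 14 + 5 + 6 + 3 + 46 = 74; the blank must be 89 − 74 = 15.
Row 5 has 23 + 15 + 10 + 1 + 41 = 90; the blank must be 89 − 90 = -1.

c = 5, m = 15, p = -1, n = 65, d = 22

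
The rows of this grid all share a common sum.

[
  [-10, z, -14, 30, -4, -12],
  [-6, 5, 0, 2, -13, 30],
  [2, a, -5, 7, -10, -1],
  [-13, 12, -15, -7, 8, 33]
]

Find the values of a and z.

a = 25, z = 28

The complete rows each total 18.
Row 3 is missing 18 − (-7) = 25 (since 2 − 5 + 7 − 10 − 1 = -7).
Row 1 is missing 18 − (-10) = 28 (since -10 − 14 + 30 − 4 − 12 = -10).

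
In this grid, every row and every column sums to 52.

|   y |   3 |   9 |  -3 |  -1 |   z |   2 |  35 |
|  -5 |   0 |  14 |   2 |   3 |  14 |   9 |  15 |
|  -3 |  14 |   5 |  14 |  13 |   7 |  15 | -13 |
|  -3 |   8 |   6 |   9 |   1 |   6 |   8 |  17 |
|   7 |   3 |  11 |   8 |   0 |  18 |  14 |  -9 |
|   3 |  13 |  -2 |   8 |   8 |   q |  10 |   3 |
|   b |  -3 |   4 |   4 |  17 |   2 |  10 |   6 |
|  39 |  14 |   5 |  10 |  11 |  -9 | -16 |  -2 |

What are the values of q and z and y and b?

The known cells in row 6 total 43, leaving 52 − 43 = 9 for the blank.
The known cells in row 7 total 40, leaving 52 − 40 = 12 for the blank.
The known cells in column 6 total 47, leaving 52 − 47 = 5 for the blank.
The known cells in row 1 total 50, leaving 52 − 50 = 2 for the blank.

q = 9, z = 5, y = 2, b = 12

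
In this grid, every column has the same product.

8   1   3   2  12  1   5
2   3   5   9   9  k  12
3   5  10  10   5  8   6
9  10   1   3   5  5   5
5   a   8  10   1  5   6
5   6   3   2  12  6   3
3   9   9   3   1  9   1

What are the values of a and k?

Columns 1 and 7 each multiply to 32400, so every column has product 32400.
Column 2: 1×3×5×10×6×9 = 8100, so the missing entry is 32400 ÷ 8100 = 4.
Column 6: 1×8×5×5×6×9 = 10800, so the missing entry is 32400 ÷ 10800 = 3.

a = 4, k = 3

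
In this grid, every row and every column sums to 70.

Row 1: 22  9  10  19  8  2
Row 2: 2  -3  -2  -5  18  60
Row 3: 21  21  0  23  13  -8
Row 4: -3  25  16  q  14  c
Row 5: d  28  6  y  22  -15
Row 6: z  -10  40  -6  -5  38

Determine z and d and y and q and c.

Row 6 has -10 + 40 − 6 − 5 + 38 = 57; the blank must be 70 − 57 = 13.
Column 1 has 22 + 2 + 21 − 3 + 13 = 55; the blank must be 70 − 55 = 15.
Row 5 has 15 + 28 + 6 + 22 − 15 = 56; the blank must be 70 − 56 = 14.
Column 4 has 19 − 5 + 23 + 14 − 6 = 45; the blank must be 70 − 45 = 25.
Row 4 has -3 + 25 + 16 + 25 + 14 = 77; the blank must be 70 − 77 = -7.

z = 13, d = 15, y = 14, q = 25, c = -7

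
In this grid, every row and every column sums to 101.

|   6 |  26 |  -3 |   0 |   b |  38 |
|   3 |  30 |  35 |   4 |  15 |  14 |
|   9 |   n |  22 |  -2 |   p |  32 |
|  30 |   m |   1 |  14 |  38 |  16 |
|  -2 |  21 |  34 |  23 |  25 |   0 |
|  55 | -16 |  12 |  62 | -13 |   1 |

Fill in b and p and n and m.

b = 34, p = 2, n = 38, m = 2

The known cells in row 4 total 99, leaving 101 − 99 = 2 for the blank.
The known cells in row 1 total 67, leaving 101 − 67 = 34 for the blank.
The known cells in column 5 total 99, leaving 101 − 99 = 2 for the blank.
The known cells in row 3 total 63, leaving 101 − 63 = 38 for the blank.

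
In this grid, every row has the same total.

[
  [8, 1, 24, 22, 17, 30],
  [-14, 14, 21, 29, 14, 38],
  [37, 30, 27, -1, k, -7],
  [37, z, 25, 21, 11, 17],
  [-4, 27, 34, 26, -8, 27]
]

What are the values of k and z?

Row 1 sums to 102 and so does row 2; that's the common total.
In row 3 the known cells total 86, leaving 102 − 86 = 16.
In row 4 the known cells total 111, leaving 102 − 111 = -9.

k = 16, z = -9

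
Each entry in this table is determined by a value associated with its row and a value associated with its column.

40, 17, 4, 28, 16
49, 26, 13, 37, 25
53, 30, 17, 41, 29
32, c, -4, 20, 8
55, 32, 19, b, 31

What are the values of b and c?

b = 43, c = 9

The difference between any two rows is the same in every column — this is an addition table with the headers hidden.
Row 5 minus row 1 is 31 − 16 = 15, so its entry in column 4 is 28 + 15 = 43.
Row 4 minus row 1 is 8 − 16 = -8, so its entry in column 2 is 17 + (-8) = 9.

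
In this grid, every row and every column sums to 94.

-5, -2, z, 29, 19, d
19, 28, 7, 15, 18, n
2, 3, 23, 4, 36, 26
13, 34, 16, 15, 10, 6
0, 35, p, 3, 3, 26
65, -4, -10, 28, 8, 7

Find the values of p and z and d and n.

Row 2: 19 + 28 + 7 + 15 + 18 = 87, so its missing entry is 94 − 87 = 7.
Row 5: 0 + 35 + 3 + 3 + 26 = 67, so its missing entry is 94 − 67 = 27.
Column 3: 7 + 23 + 16 + 27 − 10 = 63, so its missing entry is 94 − 63 = 31.
Row 1: -5 − 2 + 31 + 29 + 19 = 72, so its missing entry is 94 − 72 = 22.

p = 27, z = 31, d = 22, n = 7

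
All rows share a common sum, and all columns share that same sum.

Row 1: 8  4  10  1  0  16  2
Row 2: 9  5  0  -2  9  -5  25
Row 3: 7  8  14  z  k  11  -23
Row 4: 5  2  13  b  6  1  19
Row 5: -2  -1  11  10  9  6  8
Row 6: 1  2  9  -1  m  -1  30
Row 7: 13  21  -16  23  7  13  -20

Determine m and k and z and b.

m = 1, k = 9, z = 15, b = -5

Rows 1 and 2 both sum to 41, so that's the common total.
The known cells in row 6 total 40, leaving 41 − 40 = 1 for the blank.
The known cells in row 4 total 46, leaving 41 − 46 = -5 for the blank.
The known cells in column 4 total 26, leaving 41 − 26 = 15 for the blank.
The known cells in row 3 total 32, leaving 41 − 32 = 9 for the blank.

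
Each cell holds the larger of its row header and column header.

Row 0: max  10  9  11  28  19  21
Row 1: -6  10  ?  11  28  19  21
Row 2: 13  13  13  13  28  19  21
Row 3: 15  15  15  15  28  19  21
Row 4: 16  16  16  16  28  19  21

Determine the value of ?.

9

max(-6, 9) = 9.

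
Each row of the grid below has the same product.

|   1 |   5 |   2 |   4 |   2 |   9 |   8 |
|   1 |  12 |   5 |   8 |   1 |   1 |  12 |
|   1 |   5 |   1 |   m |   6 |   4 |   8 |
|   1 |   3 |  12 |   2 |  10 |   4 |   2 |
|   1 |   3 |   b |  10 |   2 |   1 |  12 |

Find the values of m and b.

m = 6, b = 8

Rows 1 and 2 each multiply to 5760, so every row has product 5760.
Row 3: 1×5×1×6×4×8 = 960, so the missing entry is 5760 ÷ 960 = 6.
Row 5: 1×3×10×2×1×12 = 720, so the missing entry is 5760 ÷ 720 = 8.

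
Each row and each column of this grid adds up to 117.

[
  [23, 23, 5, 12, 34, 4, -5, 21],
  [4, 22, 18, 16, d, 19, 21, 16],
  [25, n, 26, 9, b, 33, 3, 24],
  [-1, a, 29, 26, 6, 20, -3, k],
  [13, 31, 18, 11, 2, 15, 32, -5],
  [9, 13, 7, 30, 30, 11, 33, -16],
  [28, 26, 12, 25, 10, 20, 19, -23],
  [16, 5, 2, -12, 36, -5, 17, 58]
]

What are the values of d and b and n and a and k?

The known cells in column 8 total 75, leaving 117 − 75 = 42 for the blank.
The known cells in row 4 total 119, leaving 117 − 119 = -2 for the blank.
The known cells in column 2 total 118, leaving 117 − 118 = -1 for the blank.
The known cells in row 3 total 119, leaving 117 − 119 = -2 for the blank.
The known cells in row 2 total 116, leaving 117 − 116 = 1 for the blank.

d = 1, b = -2, n = -1, a = -2, k = 42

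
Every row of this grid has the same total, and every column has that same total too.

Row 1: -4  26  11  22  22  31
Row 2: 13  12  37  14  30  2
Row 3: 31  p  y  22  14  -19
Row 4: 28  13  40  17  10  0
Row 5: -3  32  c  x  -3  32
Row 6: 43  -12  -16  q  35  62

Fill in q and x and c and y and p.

Rows 1 and 2 both sum to 108, so that's the common total.
Column 2: 26 + 12 + 13 + 32 − 12 = 71, so its missing entry is 108 − 71 = 37.
Row 3: 31 + 37 + 22 + 14 − 19 = 85, so its missing entry is 108 − 85 = 23.
Column 3: 11 + 37 + 23 + 40 − 16 = 95, so its missing entry is 108 − 95 = 13.
Row 5: -3 + 32 + 13 − 3 + 32 = 71, so its missing entry is 108 − 71 = 37.
Row 6: 43 − 12 − 16 + 35 + 62 = 112, so its missing entry is 108 − 112 = -4.

q = -4, x = 37, c = 13, y = 23, p = 37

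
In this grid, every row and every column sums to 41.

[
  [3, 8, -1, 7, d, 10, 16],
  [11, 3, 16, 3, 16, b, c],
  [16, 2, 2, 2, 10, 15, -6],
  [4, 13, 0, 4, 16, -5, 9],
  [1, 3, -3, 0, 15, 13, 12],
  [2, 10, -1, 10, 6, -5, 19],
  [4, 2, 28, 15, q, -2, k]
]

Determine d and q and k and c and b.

Row 1: 3 + 8 − 1 + 7 + 10 + 16 = 43, so its missing entry is 41 − 43 = -2.
Column 6: 10 + 15 − 5 + 13 − 5 − 2 = 26, so its missing entry is 41 − 26 = 15.
Column 5: -2 + 16 + 10 + 16 + 15 + 6 = 61, so its missing entry is 41 − 61 = -20.
Row 7: 4 + 2 + 28 + 15 − 20 − 2 = 27, so its missing entry is 41 − 27 = 14.
Row 2: 11 + 3 + 16 + 3 + 16 + 15 = 64, so its missing entry is 41 − 64 = -23.

d = -2, q = -20, k = 14, c = -23, b = 15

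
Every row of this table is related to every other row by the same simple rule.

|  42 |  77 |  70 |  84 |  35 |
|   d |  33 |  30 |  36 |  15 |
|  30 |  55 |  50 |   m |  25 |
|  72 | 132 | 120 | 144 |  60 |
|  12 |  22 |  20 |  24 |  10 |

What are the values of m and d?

m = 60, d = 18

Each row is a constant multiple of every other row — this is a multiplication table with the headers hidden.
Row 3 is 50/70 = 5/7 times row 1, so its entry in column 4 is 84 × 5/7 = 60.
Row 2 is 30/70 = 3/7 times row 1, so its entry in column 1 is 42 × 3/7 = 18.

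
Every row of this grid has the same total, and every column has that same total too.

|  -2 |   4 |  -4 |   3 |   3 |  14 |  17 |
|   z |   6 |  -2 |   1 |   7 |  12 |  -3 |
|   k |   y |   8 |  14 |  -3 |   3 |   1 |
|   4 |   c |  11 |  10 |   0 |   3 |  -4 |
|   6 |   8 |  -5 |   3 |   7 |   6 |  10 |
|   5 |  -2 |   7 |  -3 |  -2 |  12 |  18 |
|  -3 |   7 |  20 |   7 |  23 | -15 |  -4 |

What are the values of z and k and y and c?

z = 14, k = 11, y = 1, c = 11

Rows 1 and 5 both sum to 35, so that's the common total.
Row 2 has 6 − 2 + 1 + 7 + 12 − 3 = 21; the blank must be 35 − 21 = 14.
Row 4 has 4 + 11 + 10 + 0 + 3 − 4 = 24; the blank must be 35 − 24 = 11.
Column 1 has -2 + 14 + 4 + 6 + 5 − 3 = 24; the blank must be 35 − 24 = 11.
Row 3 has 11 + 8 + 14 − 3 + 3 + 1 = 34; the blank must be 35 − 34 = 1.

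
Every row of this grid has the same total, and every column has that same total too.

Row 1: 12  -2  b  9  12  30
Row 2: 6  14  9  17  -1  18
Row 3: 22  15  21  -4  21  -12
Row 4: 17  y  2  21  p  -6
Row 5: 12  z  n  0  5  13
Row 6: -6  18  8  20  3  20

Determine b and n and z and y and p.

Rows 2 and 3 both sum to 63, so that's the common total.
Column 5 has 12 − 1 + 21 + 5 + 3 = 40; the blank must be 63 − 40 = 23.
Row 4 has 17 + 2 + 21 + 23 − 6 = 57; the blank must be 63 − 57 = 6.
Row 1 has 12 − 2 + 9 + 12 + 30 = 61; the blank must be 63 − 61 = 2.
Column 3 has 2 + 9 + 21 + 2 + 8 = 42; the blank must be 63 − 42 = 21.
Row 5 has 12 + 21 + 0 + 5 + 13 = 51; the blank must be 63 − 51 = 12.

b = 2, n = 21, z = 12, y = 6, p = 23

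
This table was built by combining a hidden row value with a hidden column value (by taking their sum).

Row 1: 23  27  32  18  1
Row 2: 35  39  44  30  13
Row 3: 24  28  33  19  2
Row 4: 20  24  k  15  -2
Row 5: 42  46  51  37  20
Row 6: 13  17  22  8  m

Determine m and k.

m = -9, k = 29

The difference between any two rows is the same in every column — this is an addition table with the headers hidden.
Row 6 minus row 1 is 17 − 27 = -10, so its entry in column 5 is 1 + (-10) = -9.
Row 4 minus row 1 is 24 − 27 = -3, so its entry in column 3 is 32 + (-3) = 29.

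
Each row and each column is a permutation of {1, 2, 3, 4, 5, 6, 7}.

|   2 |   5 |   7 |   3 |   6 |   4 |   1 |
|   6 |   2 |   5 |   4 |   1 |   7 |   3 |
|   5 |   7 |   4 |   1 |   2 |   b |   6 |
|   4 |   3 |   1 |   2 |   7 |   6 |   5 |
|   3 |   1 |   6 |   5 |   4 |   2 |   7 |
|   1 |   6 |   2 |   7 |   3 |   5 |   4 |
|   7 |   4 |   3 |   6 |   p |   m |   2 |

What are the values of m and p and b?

Cell (3,6): row 3 already has {1, 2, 4, 5, 6, 7} → 3.
For row 7, column 5: column 5 already has {1, 2, 3, 4, 6, 7}; that leaves 5.
Cell (7,6): row 7 already has {2, 3, 4, 5, 6, 7} → 1.

m = 1, p = 5, b = 3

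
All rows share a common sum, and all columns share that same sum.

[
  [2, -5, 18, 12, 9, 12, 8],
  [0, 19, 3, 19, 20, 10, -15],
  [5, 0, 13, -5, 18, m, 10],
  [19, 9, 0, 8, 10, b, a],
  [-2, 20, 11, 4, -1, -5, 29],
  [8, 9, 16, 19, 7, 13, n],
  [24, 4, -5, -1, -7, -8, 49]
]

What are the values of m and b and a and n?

m = 15, b = 19, a = -9, n = -16

Rows 1 and 2 both sum to 56, so that's the common total.
Row 3 has 5 + 0 + 13 − 5 + 18 + 10 = 41; the blank must be 56 − 41 = 15.
Row 6 has 8 + 9 + 16 + 19 + 7 + 13 = 72; the blank must be 56 − 72 = -16.
Column 6 has 12 + 10 + 15 − 5 + 13 − 8 = 37; the blank must be 56 − 37 = 19.
Row 4 has 19 + 9 + 0 + 8 + 10 + 19 = 65; the blank must be 56 − 65 = -9.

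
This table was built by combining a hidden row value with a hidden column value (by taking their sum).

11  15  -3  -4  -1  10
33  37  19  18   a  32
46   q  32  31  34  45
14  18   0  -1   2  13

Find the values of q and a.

q = 50, a = 21

The difference between any two rows is the same in every column — this is an addition table with the headers hidden.
Row 3 minus row 1 is 31 − (-4) = 35, so its entry in column 2 is 15 + 35 = 50.
Row 2 minus row 1 is 18 − (-4) = 22, so its entry in column 5 is -1 + 22 = 21.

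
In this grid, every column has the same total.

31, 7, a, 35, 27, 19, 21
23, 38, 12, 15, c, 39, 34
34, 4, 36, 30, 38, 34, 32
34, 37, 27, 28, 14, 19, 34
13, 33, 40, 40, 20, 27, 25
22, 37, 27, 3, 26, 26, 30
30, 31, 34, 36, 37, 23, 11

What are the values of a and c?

a = 11, c = 25

Column 1 sums to 187 and so does column 2; that's the common total.
In column 3 the known cells total 176, leaving 187 − 176 = 11.
In column 5 the known cells total 162, leaving 187 − 162 = 25.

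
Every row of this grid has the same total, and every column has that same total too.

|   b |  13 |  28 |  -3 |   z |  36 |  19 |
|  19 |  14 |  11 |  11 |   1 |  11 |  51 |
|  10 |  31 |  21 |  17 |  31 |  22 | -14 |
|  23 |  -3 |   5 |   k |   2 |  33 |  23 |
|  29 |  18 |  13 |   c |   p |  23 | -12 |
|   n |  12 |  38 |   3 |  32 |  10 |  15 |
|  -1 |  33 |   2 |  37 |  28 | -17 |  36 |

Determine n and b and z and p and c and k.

n = 8, b = 30, z = -5, p = 29, c = 18, k = 35

Rows 2 and 3 both sum to 118, so that's the common total.
The known cells in row 4 total 83, leaving 118 − 83 = 35 for the blank.
The known cells in column 4 total 100, leaving 118 − 100 = 18 for the blank.
The known cells in row 5 total 89, leaving 118 − 89 = 29 for the blank.
The known cells in column 5 total 123, leaving 118 − 123 = -5 for the blank.
The known cells in row 1 total 88, leaving 118 − 88 = 30 for the blank.
The known cells in row 6 total 110, leaving 118 − 110 = 8 for the blank.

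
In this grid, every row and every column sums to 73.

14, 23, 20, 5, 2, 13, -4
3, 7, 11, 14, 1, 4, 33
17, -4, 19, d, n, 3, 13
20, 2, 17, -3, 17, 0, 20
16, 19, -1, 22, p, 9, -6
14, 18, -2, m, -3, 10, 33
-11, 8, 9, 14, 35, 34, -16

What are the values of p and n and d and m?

Row 5 has 16 + 19 − 1 + 22 + 9 − 6 = 59; the blank must be 73 − 59 = 14.
Row 6 has 14 + 18 − 2 − 3 + 10 + 33 = 70; the blank must be 73 − 70 = 3.
Column 5 has 2 + 1 + 17 + 14 − 3 + 35 = 66; the blank must be 73 − 66 = 7.
Row 3 has 17 − 4 + 19 + 7 + 3 + 13 = 55; the blank must be 73 − 55 = 18.

p = 14, n = 7, d = 18, m = 3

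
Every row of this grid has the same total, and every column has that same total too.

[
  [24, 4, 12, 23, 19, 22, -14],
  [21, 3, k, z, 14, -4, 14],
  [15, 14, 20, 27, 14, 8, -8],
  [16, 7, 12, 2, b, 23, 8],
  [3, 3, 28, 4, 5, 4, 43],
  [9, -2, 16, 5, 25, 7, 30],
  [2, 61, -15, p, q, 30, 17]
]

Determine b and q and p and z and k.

Rows 1 and 3 both sum to 90, so that's the common total.
Column 3: 12 + 20 + 12 + 28 + 16 − 15 = 73, so its missing entry is 90 − 73 = 17.
Row 4: 16 + 7 + 12 + 2 + 23 + 8 = 68, so its missing entry is 90 − 68 = 22.
Column 5: 19 + 14 + 14 + 22 + 5 + 25 = 99, so its missing entry is 90 − 99 = -9.
Row 7: 2 + 61 − 15 − 9 + 30 + 17 = 86, so its missing entry is 90 − 86 = 4.
Row 2: 21 + 3 + 17 + 14 − 4 + 14 = 65, so its missing entry is 90 − 65 = 25.

b = 22, q = -9, p = 4, z = 25, k = 17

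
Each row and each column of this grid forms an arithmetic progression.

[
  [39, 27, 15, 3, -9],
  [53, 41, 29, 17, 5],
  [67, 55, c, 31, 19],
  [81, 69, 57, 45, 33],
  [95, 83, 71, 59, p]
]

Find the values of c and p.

c = 43, p = 47

Along each row the entries change by -12 per step; down each column they change by 14.
Row 3: from 67 at column 1, stepping by -12 to column 3 gives 43.
Row 5: from 95 at column 1, stepping by -12 to column 5 gives 47.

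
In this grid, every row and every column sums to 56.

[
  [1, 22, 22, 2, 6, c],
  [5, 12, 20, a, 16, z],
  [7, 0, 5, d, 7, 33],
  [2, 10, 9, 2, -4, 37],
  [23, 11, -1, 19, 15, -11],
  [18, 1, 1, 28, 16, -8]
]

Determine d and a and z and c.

d = 4, a = 1, z = 2, c = 3

The known cells in row 3 total 52, leaving 56 − 52 = 4 for the blank.
The known cells in column 4 total 55, leaving 56 − 55 = 1 for the blank.
The known cells in row 1 total 53, leaving 56 − 53 = 3 for the blank.
The known cells in row 2 total 54, leaving 56 − 54 = 2 for the blank.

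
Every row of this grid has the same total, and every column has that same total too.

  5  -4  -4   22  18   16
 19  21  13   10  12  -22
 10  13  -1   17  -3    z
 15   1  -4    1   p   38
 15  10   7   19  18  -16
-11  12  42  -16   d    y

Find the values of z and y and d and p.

z = 17, y = 20, d = 6, p = 2

Rows 1 and 2 both sum to 53, so that's the common total.
Row 3 has 10 + 13 − 1 + 17 − 3 = 36; the blank must be 53 − 36 = 17.
Row 4 has 15 + 1 − 4 + 1 + 38 = 51; the blank must be 53 − 51 = 2.
Column 5 has 18 + 12 − 3 + 2 + 18 = 47; the blank must be 53 − 47 = 6.
Row 6 has -11 + 12 + 42 − 16 + 6 = 33; the blank must be 53 − 33 = 20.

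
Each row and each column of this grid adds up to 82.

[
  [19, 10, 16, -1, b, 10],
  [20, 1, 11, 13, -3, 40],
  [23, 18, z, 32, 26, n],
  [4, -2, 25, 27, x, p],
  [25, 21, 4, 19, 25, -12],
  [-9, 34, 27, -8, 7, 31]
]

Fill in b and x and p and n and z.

The known cells in row 1 total 54, leaving 82 − 54 = 28 for the blank.
The known cells in column 5 total 83, leaving 82 − 83 = -1 for the blank.
The known cells in column 3 total 83, leaving 82 − 83 = -1 for the blank.
The known cells in row 3 total 98, leaving 82 − 98 = -16 for the blank.
The known cells in row 4 total 53, leaving 82 − 53 = 29 for the blank.

b = 28, x = -1, p = 29, n = -16, z = -1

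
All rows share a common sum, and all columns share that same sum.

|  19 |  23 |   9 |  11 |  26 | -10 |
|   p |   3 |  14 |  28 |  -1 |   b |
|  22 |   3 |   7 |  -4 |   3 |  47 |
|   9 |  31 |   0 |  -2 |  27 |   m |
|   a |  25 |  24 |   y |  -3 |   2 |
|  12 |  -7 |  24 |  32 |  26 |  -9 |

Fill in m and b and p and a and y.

m = 13, b = 35, p = -1, a = 17, y = 13

Rows 1 and 3 both sum to 78, so that's the common total.
Column 4 has 11 + 28 − 4 − 2 + 32 = 65; the blank must be 78 − 65 = 13.
Row 5 has 25 + 24 + 13 − 3 + 2 = 61; the blank must be 78 − 61 = 17.
Column 1 has 19 + 22 + 9 + 17 + 12 = 79; the blank must be 78 − 79 = -1.
Row 2 has -1 + 3 + 14 + 28 − 1 = 43; the blank must be 78 − 43 = 35.
Row 4 has 9 + 31 + 0 − 2 + 27 = 65; the blank must be 78 − 65 = 13.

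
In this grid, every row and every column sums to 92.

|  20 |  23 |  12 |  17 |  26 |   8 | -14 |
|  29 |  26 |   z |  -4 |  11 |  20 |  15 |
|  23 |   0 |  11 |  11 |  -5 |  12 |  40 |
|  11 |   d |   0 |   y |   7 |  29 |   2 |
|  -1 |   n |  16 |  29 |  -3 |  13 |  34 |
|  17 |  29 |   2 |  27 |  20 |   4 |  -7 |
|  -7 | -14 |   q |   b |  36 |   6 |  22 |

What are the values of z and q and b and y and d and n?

z = -5, q = 56, b = -7, y = 19, d = 24, n = 4

The known cells in row 2 total 97, leaving 92 − 97 = -5 for the blank.
The known cells in column 3 total 36, leaving 92 − 36 = 56 for the blank.
The known cells in row 7 total 99, leaving 92 − 99 = -7 for the blank.
The known cells in column 4 total 73, leaving 92 − 73 = 19 for the blank.
The known cells in row 4 total 68, leaving 92 − 68 = 24 for the blank.
The known cells in row 5 total 88, leaving 92 − 88 = 4 for the blank.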